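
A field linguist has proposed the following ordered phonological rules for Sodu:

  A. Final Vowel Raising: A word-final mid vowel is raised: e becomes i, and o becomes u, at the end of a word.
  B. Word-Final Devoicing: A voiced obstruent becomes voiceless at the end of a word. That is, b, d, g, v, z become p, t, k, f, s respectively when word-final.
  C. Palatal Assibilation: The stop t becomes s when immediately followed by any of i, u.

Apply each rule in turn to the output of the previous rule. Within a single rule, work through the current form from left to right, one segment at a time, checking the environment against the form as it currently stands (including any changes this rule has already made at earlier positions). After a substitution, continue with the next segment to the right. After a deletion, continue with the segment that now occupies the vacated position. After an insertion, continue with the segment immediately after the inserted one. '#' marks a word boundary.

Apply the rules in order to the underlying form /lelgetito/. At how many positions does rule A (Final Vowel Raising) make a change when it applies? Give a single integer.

1

A Final Vowel Raising: [lelgetito] → [lelgetitu]
B Word-Final Devoicing: no change — [lelgetitu]
C Palatal Assibilation: [lelgetitu] → [lelgesisu]
Rule A changed 1 position(s).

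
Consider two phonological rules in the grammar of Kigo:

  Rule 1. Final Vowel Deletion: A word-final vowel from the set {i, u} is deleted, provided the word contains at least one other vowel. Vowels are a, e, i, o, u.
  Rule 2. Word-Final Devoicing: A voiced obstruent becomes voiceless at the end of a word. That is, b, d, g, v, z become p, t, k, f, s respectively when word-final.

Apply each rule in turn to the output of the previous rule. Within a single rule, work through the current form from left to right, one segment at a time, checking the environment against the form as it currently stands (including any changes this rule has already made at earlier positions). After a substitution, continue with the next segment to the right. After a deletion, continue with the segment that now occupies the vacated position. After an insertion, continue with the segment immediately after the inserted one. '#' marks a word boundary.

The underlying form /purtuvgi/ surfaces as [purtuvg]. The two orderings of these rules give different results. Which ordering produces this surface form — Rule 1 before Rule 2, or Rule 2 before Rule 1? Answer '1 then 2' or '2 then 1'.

2 then 1

Order 1 then 2:
  1 Final Vowel Deletion: [purtuvgi] → [purtuvg]
  2 Word-Final Devoicing: [purtuvg] → [purtuvk]
  result: [purtuvk]
Order 2 then 1:
  2 Word-Final Devoicing: no change — [purtuvgi]
  1 Final Vowel Deletion: [purtuvgi] → [purtuvg]
  result: [purtuvg]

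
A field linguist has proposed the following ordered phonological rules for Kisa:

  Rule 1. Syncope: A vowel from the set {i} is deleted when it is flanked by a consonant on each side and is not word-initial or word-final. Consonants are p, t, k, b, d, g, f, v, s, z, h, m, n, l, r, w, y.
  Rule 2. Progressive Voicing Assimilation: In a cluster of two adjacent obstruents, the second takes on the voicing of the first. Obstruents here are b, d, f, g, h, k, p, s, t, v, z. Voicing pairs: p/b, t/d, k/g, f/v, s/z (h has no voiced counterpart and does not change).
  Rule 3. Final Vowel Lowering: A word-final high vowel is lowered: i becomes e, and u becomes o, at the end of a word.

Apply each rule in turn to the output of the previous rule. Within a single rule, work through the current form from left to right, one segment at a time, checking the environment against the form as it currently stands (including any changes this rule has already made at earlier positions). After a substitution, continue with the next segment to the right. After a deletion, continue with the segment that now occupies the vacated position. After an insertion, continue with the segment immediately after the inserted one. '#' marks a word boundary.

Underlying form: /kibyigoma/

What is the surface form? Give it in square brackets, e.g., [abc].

Rule 1 Syncope: [kibyigoma] → [kbygoma]
Rule 2 Progressive Voicing Assimilation: [kbygoma] → [kpygoma]
Rule 3 Final Vowel Lowering: no change — [kpygoma]

[kpygoma]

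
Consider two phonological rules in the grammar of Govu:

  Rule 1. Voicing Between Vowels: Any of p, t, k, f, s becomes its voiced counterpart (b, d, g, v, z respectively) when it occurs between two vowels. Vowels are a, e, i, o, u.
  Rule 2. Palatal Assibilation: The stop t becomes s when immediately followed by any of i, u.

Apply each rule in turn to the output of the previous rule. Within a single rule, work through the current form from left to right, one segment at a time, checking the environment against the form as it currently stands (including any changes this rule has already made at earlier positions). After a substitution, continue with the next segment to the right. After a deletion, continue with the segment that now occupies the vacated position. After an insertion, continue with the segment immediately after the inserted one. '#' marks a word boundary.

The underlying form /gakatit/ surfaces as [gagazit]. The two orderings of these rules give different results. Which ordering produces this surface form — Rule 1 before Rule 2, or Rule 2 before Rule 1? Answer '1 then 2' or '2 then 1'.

Order 1 then 2:
  1 Voicing Between Vowels: [gakatit] → [gagadit]
  2 Palatal Assibilation: no change — [gagadit]
  result: [gagadit]
Order 2 then 1:
  2 Palatal Assibilation: [gakatit] → [gakasit]
  1 Voicing Between Vowels: [gakasit] → [gagazit]
  result: [gagazit]

2 then 1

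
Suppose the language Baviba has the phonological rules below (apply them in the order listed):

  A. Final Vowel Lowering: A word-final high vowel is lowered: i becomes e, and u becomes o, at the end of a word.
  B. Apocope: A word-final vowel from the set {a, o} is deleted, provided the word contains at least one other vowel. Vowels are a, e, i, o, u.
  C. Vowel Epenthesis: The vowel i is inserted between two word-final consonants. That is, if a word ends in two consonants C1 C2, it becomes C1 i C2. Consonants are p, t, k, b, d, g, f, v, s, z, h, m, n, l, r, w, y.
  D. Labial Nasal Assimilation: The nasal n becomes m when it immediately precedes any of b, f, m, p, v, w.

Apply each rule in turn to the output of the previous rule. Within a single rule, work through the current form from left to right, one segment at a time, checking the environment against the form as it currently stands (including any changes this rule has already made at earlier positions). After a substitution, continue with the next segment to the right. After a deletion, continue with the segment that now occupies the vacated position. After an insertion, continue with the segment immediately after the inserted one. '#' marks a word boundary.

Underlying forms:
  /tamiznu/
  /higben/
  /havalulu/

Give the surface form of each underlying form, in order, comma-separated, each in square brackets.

[tamizin], [higben], [havalul]

/tamiznu/:
  A Final Vowel Lowering: [tamiznu] → [tamizno]
  B Apocope: [tamizno] → [tamizn]
  C Vowel Epenthesis: [tamizn] → [tamizin]
  D Labial Nasal Assimilation: no change — [tamizin]
/higben/:
  A Final Vowel Lowering: no change — [higben]
  B Apocope: no change — [higben]
  C Vowel Epenthesis: no change — [higben]
  D Labial Nasal Assimilation: no change — [higben]
/havalulu/:
  A Final Vowel Lowering: [havalulu] → [havalulo]
  B Apocope: [havalulo] → [havalul]
  C Vowel Epenthesis: no change — [havalul]
  D Labial Nasal Assimilation: no change — [havalul]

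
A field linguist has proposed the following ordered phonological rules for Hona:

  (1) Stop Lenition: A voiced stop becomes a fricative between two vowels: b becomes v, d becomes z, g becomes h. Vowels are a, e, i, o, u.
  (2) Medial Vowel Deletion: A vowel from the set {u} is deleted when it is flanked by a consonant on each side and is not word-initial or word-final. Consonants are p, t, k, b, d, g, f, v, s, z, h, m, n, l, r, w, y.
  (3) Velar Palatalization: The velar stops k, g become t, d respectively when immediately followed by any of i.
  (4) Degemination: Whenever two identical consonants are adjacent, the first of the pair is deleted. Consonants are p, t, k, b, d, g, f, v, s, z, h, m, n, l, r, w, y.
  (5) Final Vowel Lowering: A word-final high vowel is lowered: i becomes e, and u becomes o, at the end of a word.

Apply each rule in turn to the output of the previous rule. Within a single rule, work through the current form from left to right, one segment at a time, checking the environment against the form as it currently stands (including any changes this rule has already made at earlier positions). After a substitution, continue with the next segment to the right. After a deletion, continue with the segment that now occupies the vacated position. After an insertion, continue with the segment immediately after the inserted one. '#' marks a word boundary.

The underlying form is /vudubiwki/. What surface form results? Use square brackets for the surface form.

(1) Stop Lenition: [vudubiwki] → [vuzuviwki]
(2) Medial Vowel Deletion: [vuzuviwki] → [vzviwki]
(3) Velar Palatalization: [vzviwki] → [vzviwti]
(4) Degemination: no change — [vzviwti]
(5) Final Vowel Lowering: [vzviwti] → [vzviwte]

[vzviwte]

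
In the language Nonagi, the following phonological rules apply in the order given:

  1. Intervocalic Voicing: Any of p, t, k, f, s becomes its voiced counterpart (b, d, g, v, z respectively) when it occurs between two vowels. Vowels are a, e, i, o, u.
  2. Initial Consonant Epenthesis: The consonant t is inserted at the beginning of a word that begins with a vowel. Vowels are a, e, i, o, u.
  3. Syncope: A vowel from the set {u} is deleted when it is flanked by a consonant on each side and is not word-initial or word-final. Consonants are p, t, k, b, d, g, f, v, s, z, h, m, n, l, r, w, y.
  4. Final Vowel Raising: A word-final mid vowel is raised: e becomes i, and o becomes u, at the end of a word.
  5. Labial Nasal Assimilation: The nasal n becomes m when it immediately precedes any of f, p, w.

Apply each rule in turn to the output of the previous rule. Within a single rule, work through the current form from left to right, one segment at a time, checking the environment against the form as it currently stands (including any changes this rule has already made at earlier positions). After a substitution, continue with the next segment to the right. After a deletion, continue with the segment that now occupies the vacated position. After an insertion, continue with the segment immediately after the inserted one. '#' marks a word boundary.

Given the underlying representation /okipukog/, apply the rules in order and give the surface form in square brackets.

1 Intervocalic Voicing: [okipukog] → [ogibugog]
2 Initial Consonant Epenthesis: [ogibugog] → [togibugog]
3 Syncope: [togibugog] → [togibgog]
4 Final Vowel Raising: no change — [togibgog]
5 Labial Nasal Assimilation: no change — [togibgog]

[togibgog]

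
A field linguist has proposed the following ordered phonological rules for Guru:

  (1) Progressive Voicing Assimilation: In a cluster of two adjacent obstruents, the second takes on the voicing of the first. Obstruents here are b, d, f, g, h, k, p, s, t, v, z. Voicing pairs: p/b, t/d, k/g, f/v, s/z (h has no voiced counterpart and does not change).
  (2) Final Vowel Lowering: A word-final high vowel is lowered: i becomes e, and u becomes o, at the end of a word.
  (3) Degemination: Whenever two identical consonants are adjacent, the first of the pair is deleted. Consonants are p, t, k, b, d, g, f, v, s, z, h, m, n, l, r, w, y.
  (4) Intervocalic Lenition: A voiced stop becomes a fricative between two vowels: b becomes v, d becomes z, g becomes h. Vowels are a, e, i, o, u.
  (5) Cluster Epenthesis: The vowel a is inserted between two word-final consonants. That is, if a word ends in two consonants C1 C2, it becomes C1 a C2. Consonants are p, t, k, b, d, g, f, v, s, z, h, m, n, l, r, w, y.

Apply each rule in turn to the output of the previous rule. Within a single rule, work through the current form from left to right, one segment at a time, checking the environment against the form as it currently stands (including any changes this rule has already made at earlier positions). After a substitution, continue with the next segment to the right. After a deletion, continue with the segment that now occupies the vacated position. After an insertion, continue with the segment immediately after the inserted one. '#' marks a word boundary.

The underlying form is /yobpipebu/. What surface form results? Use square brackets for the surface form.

[yovipevo]

(1) Progressive Voicing Assimilation: [yobpipebu] → [yobbipebu]
(2) Final Vowel Lowering: [yobbipebu] → [yobbipebo]
(3) Degemination: [yobbipebo] → [yobipebo]
(4) Intervocalic Lenition: [yobipebo] → [yovipevo]
(5) Cluster Epenthesis: no change — [yovipevo]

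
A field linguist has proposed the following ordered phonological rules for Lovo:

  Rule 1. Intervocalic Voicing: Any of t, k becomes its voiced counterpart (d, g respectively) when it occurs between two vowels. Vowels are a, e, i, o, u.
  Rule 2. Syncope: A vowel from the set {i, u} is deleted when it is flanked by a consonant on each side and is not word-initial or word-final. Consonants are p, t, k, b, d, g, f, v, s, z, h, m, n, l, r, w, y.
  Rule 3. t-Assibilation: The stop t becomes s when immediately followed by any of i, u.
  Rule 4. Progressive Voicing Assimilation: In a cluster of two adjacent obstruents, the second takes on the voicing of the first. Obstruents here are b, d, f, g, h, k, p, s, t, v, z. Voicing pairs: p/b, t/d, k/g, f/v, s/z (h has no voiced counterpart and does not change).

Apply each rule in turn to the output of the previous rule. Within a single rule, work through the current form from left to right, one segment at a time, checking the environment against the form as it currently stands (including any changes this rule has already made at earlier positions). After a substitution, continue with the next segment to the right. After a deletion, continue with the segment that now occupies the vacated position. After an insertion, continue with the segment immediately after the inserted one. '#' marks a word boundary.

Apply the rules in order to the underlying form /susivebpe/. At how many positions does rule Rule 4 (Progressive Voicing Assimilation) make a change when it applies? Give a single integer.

Rule 1 Intervocalic Voicing: no change — [susivebpe]
Rule 2 Syncope: [susivebpe] → [ssvebpe]
Rule 3 t-Assibilation: no change — [ssvebpe]
Rule 4 Progressive Voicing Assimilation: [ssvebpe] → [ssfebbe]
Rule Rule 4 changed 2 position(s).

2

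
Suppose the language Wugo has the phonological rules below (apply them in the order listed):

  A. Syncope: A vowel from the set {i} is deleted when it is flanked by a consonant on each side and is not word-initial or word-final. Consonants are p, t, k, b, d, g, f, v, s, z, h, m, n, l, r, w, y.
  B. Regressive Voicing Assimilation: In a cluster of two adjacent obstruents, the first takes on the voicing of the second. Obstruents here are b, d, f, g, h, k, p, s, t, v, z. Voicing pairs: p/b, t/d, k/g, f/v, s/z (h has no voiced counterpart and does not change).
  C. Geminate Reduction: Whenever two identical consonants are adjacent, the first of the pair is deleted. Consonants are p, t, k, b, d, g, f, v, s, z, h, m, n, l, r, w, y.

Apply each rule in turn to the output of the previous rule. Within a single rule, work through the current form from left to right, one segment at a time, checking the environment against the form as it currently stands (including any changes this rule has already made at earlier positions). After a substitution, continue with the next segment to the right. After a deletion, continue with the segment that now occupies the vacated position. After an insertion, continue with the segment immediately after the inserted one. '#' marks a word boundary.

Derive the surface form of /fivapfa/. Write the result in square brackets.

[vapfa]

A Syncope: [fivapfa] → [fvapfa]
B Regressive Voicing Assimilation: [fvapfa] → [vvapfa]
C Geminate Reduction: [vvapfa] → [vapfa]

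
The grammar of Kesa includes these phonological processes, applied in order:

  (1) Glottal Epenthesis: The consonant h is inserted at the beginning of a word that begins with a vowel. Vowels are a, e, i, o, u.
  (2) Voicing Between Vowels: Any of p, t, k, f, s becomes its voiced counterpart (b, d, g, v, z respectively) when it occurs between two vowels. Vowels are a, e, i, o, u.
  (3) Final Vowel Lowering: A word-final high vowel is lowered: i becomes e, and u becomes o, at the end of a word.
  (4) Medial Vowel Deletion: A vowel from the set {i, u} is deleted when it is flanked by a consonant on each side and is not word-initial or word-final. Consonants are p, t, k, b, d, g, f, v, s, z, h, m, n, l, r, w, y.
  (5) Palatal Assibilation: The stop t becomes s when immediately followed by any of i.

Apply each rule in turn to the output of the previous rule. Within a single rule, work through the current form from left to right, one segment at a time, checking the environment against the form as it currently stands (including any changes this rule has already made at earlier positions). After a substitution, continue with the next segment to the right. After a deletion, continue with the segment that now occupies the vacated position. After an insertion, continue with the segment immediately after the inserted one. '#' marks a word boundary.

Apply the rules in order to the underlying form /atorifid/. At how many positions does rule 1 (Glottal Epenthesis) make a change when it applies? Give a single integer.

1

(1) Glottal Epenthesis: [atorifid] → [hatorifid]
(2) Voicing Between Vowels: [hatorifid] → [hadorivid]
(3) Final Vowel Lowering: no change — [hadorivid]
(4) Medial Vowel Deletion: [hadorivid] → [hadorvd]
(5) Palatal Assibilation: no change — [hadorvd]
Rule 1 changed 1 position(s).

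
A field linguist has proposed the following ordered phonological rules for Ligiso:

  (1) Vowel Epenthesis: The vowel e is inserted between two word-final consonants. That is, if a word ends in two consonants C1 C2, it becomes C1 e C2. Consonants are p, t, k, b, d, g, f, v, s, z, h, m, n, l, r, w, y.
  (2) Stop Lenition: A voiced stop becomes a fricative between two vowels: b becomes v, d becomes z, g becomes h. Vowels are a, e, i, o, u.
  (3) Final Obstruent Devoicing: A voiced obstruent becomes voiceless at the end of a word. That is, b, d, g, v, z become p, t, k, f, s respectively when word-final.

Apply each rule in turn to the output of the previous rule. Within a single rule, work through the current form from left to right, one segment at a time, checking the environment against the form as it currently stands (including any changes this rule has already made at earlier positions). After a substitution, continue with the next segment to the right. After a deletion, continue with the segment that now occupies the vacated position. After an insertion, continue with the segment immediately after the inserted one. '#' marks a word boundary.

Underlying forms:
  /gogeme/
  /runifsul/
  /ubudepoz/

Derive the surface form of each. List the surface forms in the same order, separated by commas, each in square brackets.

[goheme], [runifsul], [uvuzepos]

/gogeme/:
  (1) Vowel Epenthesis: no change — [gogeme]
  (2) Stop Lenition: [gogeme] → [goheme]
  (3) Final Obstruent Devoicing: no change — [goheme]
/runifsul/:
  (1) Vowel Epenthesis: no change — [runifsul]
  (2) Stop Lenition: no change — [runifsul]
  (3) Final Obstruent Devoicing: no change — [runifsul]
/ubudepoz/:
  (1) Vowel Epenthesis: no change — [ubudepoz]
  (2) Stop Lenition: [ubudepoz] → [uvuzepoz]
  (3) Final Obstruent Devoicing: [uvuzepoz] → [uvuzepos]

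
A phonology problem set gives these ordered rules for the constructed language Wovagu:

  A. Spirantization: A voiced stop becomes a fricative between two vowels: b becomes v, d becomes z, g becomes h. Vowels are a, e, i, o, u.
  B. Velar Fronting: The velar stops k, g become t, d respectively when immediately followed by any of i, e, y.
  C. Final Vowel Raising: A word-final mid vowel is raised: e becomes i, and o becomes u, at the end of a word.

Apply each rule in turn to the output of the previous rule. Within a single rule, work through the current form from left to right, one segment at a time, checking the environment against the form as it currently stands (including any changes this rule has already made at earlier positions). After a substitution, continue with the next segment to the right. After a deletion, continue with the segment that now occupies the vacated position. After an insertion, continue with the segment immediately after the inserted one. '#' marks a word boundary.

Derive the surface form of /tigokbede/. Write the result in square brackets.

[tihokbezi]

A Spirantization: [tigokbede] → [tihokbeze]
B Velar Fronting: no change — [tihokbeze]
C Final Vowel Raising: [tihokbeze] → [tihokbezi]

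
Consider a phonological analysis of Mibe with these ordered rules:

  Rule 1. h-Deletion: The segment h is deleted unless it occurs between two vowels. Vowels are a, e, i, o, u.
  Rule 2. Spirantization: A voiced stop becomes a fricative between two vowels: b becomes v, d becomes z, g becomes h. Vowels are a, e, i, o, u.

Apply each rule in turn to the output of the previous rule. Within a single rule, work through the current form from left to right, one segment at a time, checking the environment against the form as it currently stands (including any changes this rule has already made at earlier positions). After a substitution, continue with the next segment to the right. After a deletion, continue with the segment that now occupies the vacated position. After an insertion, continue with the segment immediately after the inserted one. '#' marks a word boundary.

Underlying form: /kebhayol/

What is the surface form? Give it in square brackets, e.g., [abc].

Rule 1 h-Deletion: [kebhayol] → [kebayol]
Rule 2 Spirantization: [kebayol] → [kevayol]

[kevayol]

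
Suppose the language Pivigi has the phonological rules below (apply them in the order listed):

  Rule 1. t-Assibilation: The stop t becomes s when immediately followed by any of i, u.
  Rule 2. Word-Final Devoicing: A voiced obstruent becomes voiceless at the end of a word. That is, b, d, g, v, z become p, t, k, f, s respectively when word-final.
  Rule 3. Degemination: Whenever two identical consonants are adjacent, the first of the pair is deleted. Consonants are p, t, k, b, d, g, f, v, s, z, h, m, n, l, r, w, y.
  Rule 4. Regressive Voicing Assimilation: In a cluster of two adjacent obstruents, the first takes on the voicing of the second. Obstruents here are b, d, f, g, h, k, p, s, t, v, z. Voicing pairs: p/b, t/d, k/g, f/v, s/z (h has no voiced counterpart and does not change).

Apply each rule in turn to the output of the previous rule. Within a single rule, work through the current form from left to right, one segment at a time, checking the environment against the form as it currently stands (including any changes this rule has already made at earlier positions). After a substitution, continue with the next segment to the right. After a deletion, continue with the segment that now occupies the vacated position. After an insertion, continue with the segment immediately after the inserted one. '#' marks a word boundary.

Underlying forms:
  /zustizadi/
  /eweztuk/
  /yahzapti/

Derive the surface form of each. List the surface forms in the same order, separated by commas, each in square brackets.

[zusizadi], [ewessuk], [yahzapsi]

/zustizadi/:
  Rule 1 t-Assibilation: [zustizadi] → [zussizadi]
  Rule 2 Word-Final Devoicing: no change — [zussizadi]
  Rule 3 Degemination: [zussizadi] → [zusizadi]
  Rule 4 Regressive Voicing Assimilation: no change — [zusizadi]
/eweztuk/:
  Rule 1 t-Assibilation: [eweztuk] → [ewezsuk]
  Rule 2 Word-Final Devoicing: no change — [ewezsuk]
  Rule 3 Degemination: no change — [ewezsuk]
  Rule 4 Regressive Voicing Assimilation: [ewezsuk] → [ewessuk]
/yahzapti/:
  Rule 1 t-Assibilation: [yahzapti] → [yahzapsi]
  Rule 2 Word-Final Devoicing: no change — [yahzapsi]
  Rule 3 Degemination: no change — [yahzapsi]
  Rule 4 Regressive Voicing Assimilation: no change — [yahzapsi]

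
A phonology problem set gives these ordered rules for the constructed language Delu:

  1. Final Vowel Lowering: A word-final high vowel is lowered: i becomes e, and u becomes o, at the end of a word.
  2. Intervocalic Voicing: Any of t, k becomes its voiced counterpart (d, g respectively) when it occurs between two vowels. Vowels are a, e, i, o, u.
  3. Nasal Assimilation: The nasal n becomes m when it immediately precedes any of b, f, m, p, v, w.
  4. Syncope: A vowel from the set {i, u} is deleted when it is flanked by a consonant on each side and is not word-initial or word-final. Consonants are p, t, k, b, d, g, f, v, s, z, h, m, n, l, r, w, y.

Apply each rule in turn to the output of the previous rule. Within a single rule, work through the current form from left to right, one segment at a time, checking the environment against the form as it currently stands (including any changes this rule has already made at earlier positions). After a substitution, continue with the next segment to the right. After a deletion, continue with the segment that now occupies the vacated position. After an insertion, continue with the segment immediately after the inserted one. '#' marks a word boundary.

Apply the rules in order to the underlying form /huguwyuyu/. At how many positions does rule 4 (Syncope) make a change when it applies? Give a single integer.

1 Final Vowel Lowering: [huguwyuyu] → [huguwyuyo]
2 Intervocalic Voicing: no change — [huguwyuyo]
3 Nasal Assimilation: no change — [huguwyuyo]
4 Syncope: [huguwyuyo] → [hgwyyo]
Rule 4 changed 3 position(s).

3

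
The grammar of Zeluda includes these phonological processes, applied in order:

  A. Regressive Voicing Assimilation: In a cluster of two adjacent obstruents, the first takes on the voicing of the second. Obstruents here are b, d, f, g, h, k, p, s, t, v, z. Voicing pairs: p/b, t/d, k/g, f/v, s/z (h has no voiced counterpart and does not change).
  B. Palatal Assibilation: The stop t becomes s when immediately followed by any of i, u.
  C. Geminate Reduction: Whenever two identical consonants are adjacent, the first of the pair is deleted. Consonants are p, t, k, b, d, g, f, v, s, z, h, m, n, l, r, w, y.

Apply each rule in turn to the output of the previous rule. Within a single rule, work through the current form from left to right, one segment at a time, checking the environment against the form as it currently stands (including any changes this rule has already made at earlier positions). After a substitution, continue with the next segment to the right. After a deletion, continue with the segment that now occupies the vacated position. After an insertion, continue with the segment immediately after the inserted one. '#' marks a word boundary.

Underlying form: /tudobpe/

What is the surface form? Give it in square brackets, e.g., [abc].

[sudope]

A Regressive Voicing Assimilation: [tudobpe] → [tudoppe]
B Palatal Assibilation: [tudoppe] → [sudoppe]
C Geminate Reduction: [sudoppe] → [sudope]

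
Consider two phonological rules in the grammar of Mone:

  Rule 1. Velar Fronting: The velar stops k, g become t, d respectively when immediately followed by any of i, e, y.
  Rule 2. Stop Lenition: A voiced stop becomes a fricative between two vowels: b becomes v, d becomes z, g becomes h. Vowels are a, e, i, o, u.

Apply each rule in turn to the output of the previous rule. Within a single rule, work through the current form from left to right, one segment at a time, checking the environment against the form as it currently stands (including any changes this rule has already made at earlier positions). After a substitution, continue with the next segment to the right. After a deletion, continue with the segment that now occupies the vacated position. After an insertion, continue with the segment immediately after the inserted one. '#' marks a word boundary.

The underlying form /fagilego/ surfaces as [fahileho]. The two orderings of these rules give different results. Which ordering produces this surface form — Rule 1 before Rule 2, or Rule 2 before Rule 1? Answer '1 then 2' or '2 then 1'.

Order 1 then 2:
  1 Velar Fronting: [fagilego] → [fadilego]
  2 Stop Lenition: [fadilego] → [fazileho]
  result: [fazileho]
Order 2 then 1:
  2 Stop Lenition: [fagilego] → [fahileho]
  1 Velar Fronting: no change — [fahileho]
  result: [fahileho]

2 then 1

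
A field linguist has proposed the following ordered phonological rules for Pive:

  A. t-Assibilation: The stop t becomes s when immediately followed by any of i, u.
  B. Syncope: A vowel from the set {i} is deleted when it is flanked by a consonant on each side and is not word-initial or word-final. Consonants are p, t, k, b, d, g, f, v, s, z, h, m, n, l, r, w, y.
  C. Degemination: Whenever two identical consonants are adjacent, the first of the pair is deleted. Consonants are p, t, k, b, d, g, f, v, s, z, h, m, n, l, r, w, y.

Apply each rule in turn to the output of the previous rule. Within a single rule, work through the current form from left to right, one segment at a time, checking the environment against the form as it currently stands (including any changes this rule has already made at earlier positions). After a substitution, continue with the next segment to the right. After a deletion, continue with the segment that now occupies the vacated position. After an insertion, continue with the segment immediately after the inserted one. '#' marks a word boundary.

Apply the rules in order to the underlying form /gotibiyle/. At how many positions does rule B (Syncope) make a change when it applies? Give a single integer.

A t-Assibilation: [gotibiyle] → [gosibiyle]
B Syncope: [gosibiyle] → [gosbyle]
C Degemination: no change — [gosbyle]
Rule B changed 2 position(s).

2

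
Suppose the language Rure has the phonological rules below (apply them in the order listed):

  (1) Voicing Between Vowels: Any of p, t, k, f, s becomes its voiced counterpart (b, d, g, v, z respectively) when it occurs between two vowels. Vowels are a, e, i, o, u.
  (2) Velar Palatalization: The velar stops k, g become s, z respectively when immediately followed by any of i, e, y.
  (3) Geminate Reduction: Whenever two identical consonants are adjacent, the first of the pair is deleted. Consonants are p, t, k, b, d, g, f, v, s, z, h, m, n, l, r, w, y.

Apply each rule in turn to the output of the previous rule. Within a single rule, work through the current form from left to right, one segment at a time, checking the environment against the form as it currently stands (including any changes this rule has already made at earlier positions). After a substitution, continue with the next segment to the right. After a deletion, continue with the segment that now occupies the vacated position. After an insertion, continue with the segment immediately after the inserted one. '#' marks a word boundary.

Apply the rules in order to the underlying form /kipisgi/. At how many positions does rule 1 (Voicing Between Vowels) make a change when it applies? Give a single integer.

(1) Voicing Between Vowels: [kipisgi] → [kibisgi]
(2) Velar Palatalization: [kibisgi] → [sibiszi]
(3) Geminate Reduction: no change — [sibiszi]
Rule 1 changed 1 position(s).

1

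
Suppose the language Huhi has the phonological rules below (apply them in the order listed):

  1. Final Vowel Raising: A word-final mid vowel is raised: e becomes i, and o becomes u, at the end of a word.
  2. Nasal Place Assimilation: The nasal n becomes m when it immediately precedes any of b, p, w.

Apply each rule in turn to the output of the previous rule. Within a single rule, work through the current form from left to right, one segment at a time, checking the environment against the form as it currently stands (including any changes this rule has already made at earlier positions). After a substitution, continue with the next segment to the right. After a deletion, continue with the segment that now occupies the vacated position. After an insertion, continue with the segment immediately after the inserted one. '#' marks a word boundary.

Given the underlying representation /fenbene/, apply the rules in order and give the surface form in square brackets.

[fembeni]

1 Final Vowel Raising: [fenbene] → [fenbeni]
2 Nasal Place Assimilation: [fenbeni] → [fembeni]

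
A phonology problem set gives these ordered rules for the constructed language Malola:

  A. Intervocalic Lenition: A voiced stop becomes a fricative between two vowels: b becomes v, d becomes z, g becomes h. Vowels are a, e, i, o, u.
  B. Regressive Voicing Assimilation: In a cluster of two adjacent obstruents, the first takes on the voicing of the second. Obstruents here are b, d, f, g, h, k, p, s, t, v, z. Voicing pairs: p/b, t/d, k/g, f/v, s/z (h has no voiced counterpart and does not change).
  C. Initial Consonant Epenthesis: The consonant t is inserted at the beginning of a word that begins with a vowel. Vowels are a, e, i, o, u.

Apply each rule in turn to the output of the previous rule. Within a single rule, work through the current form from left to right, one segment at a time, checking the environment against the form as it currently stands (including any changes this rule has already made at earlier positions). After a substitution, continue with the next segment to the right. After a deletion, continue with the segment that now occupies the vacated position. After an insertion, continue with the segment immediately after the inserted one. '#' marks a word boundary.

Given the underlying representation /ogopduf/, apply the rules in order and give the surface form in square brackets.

A Intervocalic Lenition: [ogopduf] → [ohopduf]
B Regressive Voicing Assimilation: [ohopduf] → [ohobduf]
C Initial Consonant Epenthesis: [ohobduf] → [tohobduf]

[tohobduf]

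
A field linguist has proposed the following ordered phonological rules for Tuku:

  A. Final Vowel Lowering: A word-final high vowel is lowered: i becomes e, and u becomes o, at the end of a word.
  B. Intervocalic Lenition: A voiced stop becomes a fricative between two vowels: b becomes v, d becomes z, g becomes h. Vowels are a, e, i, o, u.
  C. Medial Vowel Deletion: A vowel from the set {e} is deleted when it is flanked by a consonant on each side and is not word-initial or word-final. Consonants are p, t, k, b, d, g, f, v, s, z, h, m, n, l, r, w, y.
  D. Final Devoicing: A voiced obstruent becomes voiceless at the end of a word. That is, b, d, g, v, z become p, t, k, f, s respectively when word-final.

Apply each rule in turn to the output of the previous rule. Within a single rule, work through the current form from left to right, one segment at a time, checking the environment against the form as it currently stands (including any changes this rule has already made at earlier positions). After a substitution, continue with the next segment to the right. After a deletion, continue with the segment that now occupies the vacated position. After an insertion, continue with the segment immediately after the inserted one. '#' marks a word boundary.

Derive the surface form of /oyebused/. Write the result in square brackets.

A Final Vowel Lowering: no change — [oyebused]
B Intervocalic Lenition: [oyebused] → [oyevused]
C Medial Vowel Deletion: [oyevused] → [oyvusd]
D Final Devoicing: [oyvusd] → [oyvust]

[oyvust]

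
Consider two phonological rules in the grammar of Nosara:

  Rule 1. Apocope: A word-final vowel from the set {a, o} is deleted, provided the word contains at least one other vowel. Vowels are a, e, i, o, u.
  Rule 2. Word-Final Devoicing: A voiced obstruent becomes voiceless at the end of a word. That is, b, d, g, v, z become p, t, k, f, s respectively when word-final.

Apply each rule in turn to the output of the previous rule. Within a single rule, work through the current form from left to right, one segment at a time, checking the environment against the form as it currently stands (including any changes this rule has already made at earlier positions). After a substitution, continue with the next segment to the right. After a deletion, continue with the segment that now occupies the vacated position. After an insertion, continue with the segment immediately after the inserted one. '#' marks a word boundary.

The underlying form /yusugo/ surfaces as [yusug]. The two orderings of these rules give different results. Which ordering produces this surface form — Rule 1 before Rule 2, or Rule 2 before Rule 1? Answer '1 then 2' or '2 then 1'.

2 then 1

Order 1 then 2:
  1 Apocope: [yusugo] → [yusug]
  2 Word-Final Devoicing: [yusug] → [yusuk]
  result: [yusuk]
Order 2 then 1:
  2 Word-Final Devoicing: no change — [yusugo]
  1 Apocope: [yusugo] → [yusug]
  result: [yusug]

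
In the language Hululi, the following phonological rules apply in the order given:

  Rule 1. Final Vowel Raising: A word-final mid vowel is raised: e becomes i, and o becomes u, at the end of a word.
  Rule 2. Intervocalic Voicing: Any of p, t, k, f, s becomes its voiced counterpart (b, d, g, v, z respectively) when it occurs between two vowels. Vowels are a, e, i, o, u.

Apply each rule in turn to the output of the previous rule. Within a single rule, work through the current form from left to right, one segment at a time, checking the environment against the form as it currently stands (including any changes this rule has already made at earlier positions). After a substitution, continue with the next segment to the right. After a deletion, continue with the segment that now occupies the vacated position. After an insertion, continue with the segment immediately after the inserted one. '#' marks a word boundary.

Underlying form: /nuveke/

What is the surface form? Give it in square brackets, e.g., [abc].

[nuvegi]

Rule 1 Final Vowel Raising: [nuveke] → [nuveki]
Rule 2 Intervocalic Voicing: [nuveki] → [nuvegi]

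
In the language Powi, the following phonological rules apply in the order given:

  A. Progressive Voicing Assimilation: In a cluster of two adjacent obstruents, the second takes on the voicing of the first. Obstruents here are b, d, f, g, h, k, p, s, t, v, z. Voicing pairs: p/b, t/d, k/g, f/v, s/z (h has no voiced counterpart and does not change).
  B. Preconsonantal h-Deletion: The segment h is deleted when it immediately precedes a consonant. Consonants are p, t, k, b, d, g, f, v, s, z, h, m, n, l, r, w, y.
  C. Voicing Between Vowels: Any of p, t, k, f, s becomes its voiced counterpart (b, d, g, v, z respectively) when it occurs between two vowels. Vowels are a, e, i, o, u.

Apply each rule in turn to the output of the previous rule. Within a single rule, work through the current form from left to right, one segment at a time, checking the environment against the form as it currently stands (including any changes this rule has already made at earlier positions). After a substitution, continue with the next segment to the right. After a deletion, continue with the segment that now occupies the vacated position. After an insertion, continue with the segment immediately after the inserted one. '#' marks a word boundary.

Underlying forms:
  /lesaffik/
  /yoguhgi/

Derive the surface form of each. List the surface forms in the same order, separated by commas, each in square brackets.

/lesaffik/:
  A Progressive Voicing Assimilation: no change — [lesaffik]
  B Preconsonantal h-Deletion: no change — [lesaffik]
  C Voicing Between Vowels: [lesaffik] → [lezaffik]
/yoguhgi/:
  A Progressive Voicing Assimilation: [yoguhgi] → [yoguhki]
  B Preconsonantal h-Deletion: [yoguhki] → [yoguki]
  C Voicing Between Vowels: [yoguki] → [yogugi]

[lezaffik], [yogugi]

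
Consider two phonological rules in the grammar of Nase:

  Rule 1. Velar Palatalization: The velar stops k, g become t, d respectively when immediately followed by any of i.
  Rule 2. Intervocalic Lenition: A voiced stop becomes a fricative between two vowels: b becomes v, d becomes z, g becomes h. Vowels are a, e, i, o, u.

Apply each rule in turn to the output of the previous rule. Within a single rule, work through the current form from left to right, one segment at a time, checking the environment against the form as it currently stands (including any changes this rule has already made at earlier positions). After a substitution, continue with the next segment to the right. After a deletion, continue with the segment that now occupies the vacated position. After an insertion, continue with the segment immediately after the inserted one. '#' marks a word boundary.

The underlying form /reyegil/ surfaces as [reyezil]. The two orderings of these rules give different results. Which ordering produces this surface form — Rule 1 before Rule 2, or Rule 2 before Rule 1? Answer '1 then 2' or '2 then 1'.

1 then 2

Order 1 then 2:
  1 Velar Palatalization: [reyegil] → [reyedil]
  2 Intervocalic Lenition: [reyedil] → [reyezil]
  result: [reyezil]
Order 2 then 1:
  2 Intervocalic Lenition: [reyegil] → [reyehil]
  1 Velar Palatalization: no change — [reyehil]
  result: [reyehil]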